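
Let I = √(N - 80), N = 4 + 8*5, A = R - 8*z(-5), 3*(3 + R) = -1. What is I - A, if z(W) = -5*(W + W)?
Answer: 1210/3 + 6*I ≈ 403.33 + 6.0*I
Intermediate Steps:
R = -10/3 (R = -3 + (⅓)*(-1) = -3 - ⅓ = -10/3 ≈ -3.3333)
z(W) = -10*W
A = -1210/3 (A = -10/3 - (-80)*(-5) = -10/3 - 8*50 = -10/3 - 400 = -1210/3 ≈ -403.33)
N = 44 (N = 4 + 40 = 44)
I = 6*I (I = √(44 - 80) = √(-36) = 6*I ≈ 6.0*I)
I - A = 6*I - 1*(-1210/3) = 6*I + 1210/3 = 1210/3 + 6*I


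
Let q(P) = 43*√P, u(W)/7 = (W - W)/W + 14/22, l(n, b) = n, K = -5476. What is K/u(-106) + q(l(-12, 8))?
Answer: -60236/49 + 86*I*√3 ≈ -1229.3 + 148.96*I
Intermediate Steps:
u(W) = 49/11 (u(W) = 7*((W - W)/W + 14/22) = 7*(0/W + 14*(1/22)) = 7*(0 + 7/11) = 7*(7/11) = 49/11)
K/u(-106) + q(l(-12, 8)) = -5476/49/11 + 43*√(-12) = -5476*11/49 + 43*(2*I*√3) = -60236/49 + 86*I*√3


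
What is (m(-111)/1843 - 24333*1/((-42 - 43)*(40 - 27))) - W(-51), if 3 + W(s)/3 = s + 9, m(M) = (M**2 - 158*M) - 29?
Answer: 18565126/107185 ≈ 173.21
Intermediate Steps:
m(M) = -29 + M**2 - 158*M
W(s) = 18 + 3*s (W(s) = -9 + 3*(s + 9) = -9 + 3*(9 + s) = -9 + (27 + 3*s) = 18 + 3*s)
(m(-111)/1843 - 24333*1/((-42 - 43)*(40 - 27))) - W(-51) = ((-29 + (-111)**2 - 158*(-111))/1843 - 24333*1/((-42 - 43)*(40 - 27))) - (18 + 3*(-51)) = ((-29 + 12321 + 17538)*(1/1843) - 24333/(13*(-85))) - (18 - 153) = (29830*(1/1843) - 24333/(-1105)) - 1*(-135) = (1570/97 - 24333*(-1/1105)) + 135 = (1570/97 + 24333/1105) + 135 = 4095151/107185 + 135 = 18565126/107185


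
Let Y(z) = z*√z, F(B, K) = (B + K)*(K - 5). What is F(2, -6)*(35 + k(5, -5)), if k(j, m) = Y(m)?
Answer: 1540 - 220*I*√5 ≈ 1540.0 - 491.94*I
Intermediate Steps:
F(B, K) = (-5 + K)*(B + K) (F(B, K) = (B + K)*(-5 + K) = (-5 + K)*(B + K))
Y(z) = z^(3/2)
k(j, m) = m^(3/2)
F(2, -6)*(35 + k(5, -5)) = ((-6)² - 5*2 - 5*(-6) + 2*(-6))*(35 + (-5)^(3/2)) = (36 - 10 + 30 - 12)*(35 - 5*I*√5) = 44*(35 - 5*I*√5) = 1540 - 220*I*√5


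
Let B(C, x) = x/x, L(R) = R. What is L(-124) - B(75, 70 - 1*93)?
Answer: -125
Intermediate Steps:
B(C, x) = 1
L(-124) - B(75, 70 - 1*93) = -124 - 1*1 = -124 - 1 = -125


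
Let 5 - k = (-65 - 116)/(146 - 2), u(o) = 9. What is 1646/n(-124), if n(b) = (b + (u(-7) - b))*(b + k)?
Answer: -26336/16955 ≈ -1.5533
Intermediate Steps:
k = 901/144 (k = 5 - (-65 - 116)/(146 - 2) = 5 - (-181)/144 = 5 - 1*(-181/144) = 5 + 181/144 = 901/144 ≈ 6.2569)
n(b) = 901/16 + 9*b (n(b) = (b + (9 - b))*(b + 901/144) = 9*(901/144 + b) = 901/16 + 9*b)
1646/n(-124) = 1646/(901/16 + 9*(-124)) = 1646/(901/16 - 1116) = 1646/(-16955/16) = 1646*(-16/16955) = -26336/16955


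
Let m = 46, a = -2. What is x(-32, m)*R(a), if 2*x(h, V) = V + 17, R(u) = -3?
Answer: -189/2 ≈ -94.500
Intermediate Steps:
x(h, V) = 17/2 + V/2 (x(h, V) = (V + 17)/2 = (17 + V)/2 = 17/2 + V/2)
x(-32, m)*R(a) = (17/2 + (½)*46)*(-3) = (17/2 + 23)*(-3) = (63/2)*(-3) = -189/2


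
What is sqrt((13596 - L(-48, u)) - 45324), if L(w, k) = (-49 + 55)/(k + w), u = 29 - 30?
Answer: I*sqrt(1554666)/7 ≈ 178.12*I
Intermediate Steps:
u = -1
L(w, k) = 6/(k + w)
sqrt((13596 - L(-48, u)) - 45324) = sqrt((13596 - 6/(-1 - 48)) - 45324) = sqrt((13596 - 6/(-49)) - 45324) = sqrt((13596 - 6*(-1)/49) - 45324) = sqrt((13596 - 1*(-6/49)) - 45324) = sqrt((13596 + 6/49) - 45324) = sqrt(666210/49 - 45324) = sqrt(-1554666/49) = I*sqrt(1554666)/7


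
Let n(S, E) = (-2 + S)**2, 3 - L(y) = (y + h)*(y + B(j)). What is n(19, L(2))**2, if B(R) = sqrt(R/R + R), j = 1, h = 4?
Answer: 83521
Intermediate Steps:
B(R) = sqrt(1 + R)
L(y) = 3 - (4 + y)*(y + sqrt(2)) (L(y) = 3 - (y + 4)*(y + sqrt(1 + 1)) = 3 - (4 + y)*(y + sqrt(2)))
n(19, L(2))**2 = ((-2 + 19)**2)**2 = (17**2)**2 = 289**2 = 83521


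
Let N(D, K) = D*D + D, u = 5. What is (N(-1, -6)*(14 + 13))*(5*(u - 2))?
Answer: 0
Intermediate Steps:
N(D, K) = D + D² (N(D, K) = D² + D = D + D²)
(N(-1, -6)*(14 + 13))*(5*(u - 2)) = ((-(1 - 1))*(14 + 13))*(5*(5 - 2)) = (-1*0*27)*(5*3) = (0*27)*15 = 0*15 = 0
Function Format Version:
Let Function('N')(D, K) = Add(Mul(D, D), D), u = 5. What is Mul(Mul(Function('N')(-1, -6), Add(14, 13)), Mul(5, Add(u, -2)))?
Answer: 0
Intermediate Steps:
Function('N')(D, K) = Add(D, Pow(D, 2)) (Function('N')(D, K) = Add(Pow(D, 2), D) = Add(D, Pow(D, 2)))
Mul(Mul(Function('N')(-1, -6), Add(14, 13)), Mul(5, Add(u, -2))) = Mul(Mul(Mul(-1, Add(1, -1)), Add(14, 13)), Mul(5, Add(5, -2))) = Mul(Mul(Mul(-1, 0), 27), Mul(5, 3)) = Mul(Mul(0, 27), 15) = Mul(0, 15) = 0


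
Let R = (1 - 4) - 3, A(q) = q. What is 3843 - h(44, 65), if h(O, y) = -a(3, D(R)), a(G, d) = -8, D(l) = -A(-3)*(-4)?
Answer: 3835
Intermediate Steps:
R = -6 (R = -3 - 3 = -6)
D(l) = -12 (D(l) = -1*(-3)*(-4) = 3*(-4) = -12)
h(O, y) = 8 (h(O, y) = -1*(-8) = 8)
3843 - h(44, 65) = 3843 - 1*8 = 3843 - 8 = 3835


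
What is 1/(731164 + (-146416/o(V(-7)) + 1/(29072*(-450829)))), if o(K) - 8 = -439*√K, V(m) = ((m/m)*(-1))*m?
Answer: 169431947120907556177598687093456/123882683620491093380521280798564651767 - 11041461628594198124410310656*√7/123882683620491093380521280798564651767 ≈ 1.3674e-6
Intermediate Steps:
V(m) = -m (V(m) = (1*(-1))*m = -m)
o(K) = 8 - 439*√K
1/(731164 + (-146416/o(V(-7)) + 1/(29072*(-450829)))) = 1/(731164 + (-146416/(8 - 439*√7) + 1/(29072*(-450829)))) = 1/(731164 + (-146416/(8 - 439*√7) + (1/29072)*(-1/450829))) = 1/(731164 + (-146416/(8 - 439*√7) - 1/13106500688)) = 1/(731164 + (-1/13106500688 - 146416/(8 - 439*√7))) = 1/(9583001469040831/13106500688 - 146416/(8 - 439*√7))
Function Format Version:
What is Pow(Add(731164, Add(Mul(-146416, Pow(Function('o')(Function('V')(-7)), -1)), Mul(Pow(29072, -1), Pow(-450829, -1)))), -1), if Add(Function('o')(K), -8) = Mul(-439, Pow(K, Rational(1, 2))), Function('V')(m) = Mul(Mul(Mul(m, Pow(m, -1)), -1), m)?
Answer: Add(Rational(169431947120907556177598687093456, 123882683620491093380521280798564651767), Mul(Rational(-11041461628594198124410310656, 123882683620491093380521280798564651767), Pow(7, Rational(1, 2)))) ≈ 1.3674e-6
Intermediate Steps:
Function('V')(m) = Mul(-1, m) (Function('V')(m) = Mul(Mul(1, -1), m) = Mul(-1, m))
Function('o')(K) = Add(8, Mul(-439, Pow(K, Rational(1, 2))))
Pow(Add(731164, Add(Mul(-146416, Pow(Function('o')(Function('V')(-7)), -1)), Mul(Pow(29072, -1), Pow(-450829, -1)))), -1) = Pow(Add(731164, Add(Mul(-146416, Pow(Add(8, Mul(-439, Pow(Mul(-1, -7), Rational(1, 2)))), -1)), Mul(Pow(29072, -1), Pow(-450829, -1)))), -1) = Pow(Add(731164, Add(Mul(-146416, Pow(Add(8, Mul(-439, Pow(7, Rational(1, 2)))), -1)), Mul(Rational(1, 29072), Rational(-1, 450829)))), -1) = Pow(Add(731164, Add(Mul(-146416, Pow(Add(8, Mul(-439, Pow(7, Rational(1, 2)))), -1)), Rational(-1, 13106500688))), -1) = Pow(Add(731164, Add(Rational(-1, 13106500688), Mul(-146416, Pow(Add(8, Mul(-439, Pow(7, Rational(1, 2)))), -1)))), -1) = Pow(Add(Rational(9583001469040831, 13106500688), Mul(-146416, Pow(Add(8, Mul(-439, Pow(7, Rational(1, 2)))), -1))), -1)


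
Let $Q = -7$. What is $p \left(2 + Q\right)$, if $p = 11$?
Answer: $-55$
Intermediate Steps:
$p \left(2 + Q\right) = 11 \left(2 - 7\right) = 11 \left(-5\right) = -55$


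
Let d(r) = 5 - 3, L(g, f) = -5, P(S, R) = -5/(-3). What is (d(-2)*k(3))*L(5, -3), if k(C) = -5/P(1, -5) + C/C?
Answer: 20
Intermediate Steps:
P(S, R) = 5/3 (P(S, R) = -5*(-⅓) = 5/3)
k(C) = -2 (k(C) = -5/5/3 + C/C = -5*⅗ + 1 = -3 + 1 = -2)
d(r) = 2
(d(-2)*k(3))*L(5, -3) = (2*(-2))*(-5) = -4*(-5) = 20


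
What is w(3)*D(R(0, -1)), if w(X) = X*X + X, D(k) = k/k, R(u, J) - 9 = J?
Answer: 12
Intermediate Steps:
R(u, J) = 9 + J
D(k) = 1
w(X) = X + X² (w(X) = X² + X = X + X²)
w(3)*D(R(0, -1)) = (3*(1 + 3))*1 = (3*4)*1 = 12*1 = 12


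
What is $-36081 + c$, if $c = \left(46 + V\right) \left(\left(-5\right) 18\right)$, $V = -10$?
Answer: $-39321$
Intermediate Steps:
$c = -3240$ ($c = \left(46 - 10\right) \left(\left(-5\right) 18\right) = 36 \left(-90\right) = -3240$)
$-36081 + c = -36081 - 3240 = -39321$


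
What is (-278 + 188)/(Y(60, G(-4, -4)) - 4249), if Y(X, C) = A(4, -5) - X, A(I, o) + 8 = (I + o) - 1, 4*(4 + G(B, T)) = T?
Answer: 90/4319 ≈ 0.020838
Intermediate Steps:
G(B, T) = -4 + T/4
A(I, o) = -9 + I + o (A(I, o) = -8 + ((I + o) - 1) = -8 + (-1 + I + o) = -9 + I + o)
Y(X, C) = -10 - X (Y(X, C) = (-9 + 4 - 5) - X = -10 - X)
(-278 + 188)/(Y(60, G(-4, -4)) - 4249) = (-278 + 188)/((-10 - 1*60) - 4249) = -90/((-10 - 60) - 4249) = -90/(-70 - 4249) = -90/(-4319) = -90*(-1/4319) = 90/4319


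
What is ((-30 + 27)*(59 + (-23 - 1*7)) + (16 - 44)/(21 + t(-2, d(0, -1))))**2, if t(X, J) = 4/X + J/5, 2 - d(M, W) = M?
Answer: 73599241/9409 ≈ 7822.2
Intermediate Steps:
d(M, W) = 2 - M
t(X, J) = 4/X + J/5 (t(X, J) = 4/X + J*(1/5) = 4/X + J/5)
((-30 + 27)*(59 + (-23 - 1*7)) + (16 - 44)/(21 + t(-2, d(0, -1))))**2 = ((-30 + 27)*(59 + (-23 - 1*7)) + (16 - 44)/(21 + (4/(-2) + (2 - 1*0)/5)))**2 = (-3*(59 + (-23 - 7)) - 28/(21 + (4*(-1/2) + (2 + 0)/5)))**2 = (-3*(59 - 30) - 28/(21 + (-2 + (1/5)*2)))**2 = (-3*29 - 28/(21 + (-2 + 2/5)))**2 = (-87 - 28/(21 - 8/5))**2 = (-87 - 28/97/5)**2 = (-87 - 28*5/97)**2 = (-87 - 140/97)**2 = (-8579/97)**2 = 73599241/9409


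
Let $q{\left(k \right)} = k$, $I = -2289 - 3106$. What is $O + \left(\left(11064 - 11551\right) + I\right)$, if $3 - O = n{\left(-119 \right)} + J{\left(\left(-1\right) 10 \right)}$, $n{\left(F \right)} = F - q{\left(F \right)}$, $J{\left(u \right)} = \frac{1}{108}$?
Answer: $- \frac{634933}{108} \approx -5879.0$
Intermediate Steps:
$I = -5395$
$J{\left(u \right)} = \frac{1}{108}$
$n{\left(F \right)} = 0$ ($n{\left(F \right)} = F - F = 0$)
$O = \frac{323}{108}$ ($O = 3 - \left(0 + \frac{1}{108}\right) = 3 - \frac{1}{108} = \frac{323}{108} \approx 2.9907$)
$O + \left(\left(11064 - 11551\right) + I\right) = \frac{323}{108} + \left(\left(11064 - 11551\right) - 5395\right) = \frac{323}{108} - 5882 = - \frac{634933}{108}$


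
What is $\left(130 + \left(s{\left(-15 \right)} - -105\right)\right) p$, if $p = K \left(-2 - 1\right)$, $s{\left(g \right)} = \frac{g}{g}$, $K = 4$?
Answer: $-2832$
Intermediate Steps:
$s{\left(g \right)} = 1$
$p = -12$ ($p = 4 \left(-2 - 1\right) = 4 \left(-3\right) = -12$)
$\left(130 + \left(s{\left(-15 \right)} - -105\right)\right) p = \left(130 + \left(1 - -105\right)\right) \left(-12\right) = \left(130 + \left(1 + 105\right)\right) \left(-12\right) = \left(130 + 106\right) \left(-12\right) = 236 \left(-12\right) = -2832$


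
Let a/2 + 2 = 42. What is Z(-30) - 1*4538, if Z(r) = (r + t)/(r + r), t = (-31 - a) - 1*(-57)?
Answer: -22683/5 ≈ -4536.6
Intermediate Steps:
a = 80 (a = -4 + 2*42 = -4 + 84 = 80)
t = -54 (t = (-31 - 1*80) - 1*(-57) = (-31 - 80) + 57 = -111 + 57 = -54)
Z(r) = (-54 + r)/(2*r) (Z(r) = (r - 54)/(r + r) = (-54 + r)/((2*r)) = (-54 + r)*(1/(2*r)) = (-54 + r)/(2*r))
Z(-30) - 1*4538 = (½)*(-54 - 30)/(-30) - 1*4538 = (½)*(-1/30)*(-84) - 4538 = 7/5 - 4538 = -22683/5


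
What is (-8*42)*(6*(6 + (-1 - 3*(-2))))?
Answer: -22176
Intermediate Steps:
(-8*42)*(6*(6 + (-1 - 3*(-2)))) = -2016*(6 + (-1 + 6)) = -2016*(6 + 5) = -2016*11 = -336*66 = -22176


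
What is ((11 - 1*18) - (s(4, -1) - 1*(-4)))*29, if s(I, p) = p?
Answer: -290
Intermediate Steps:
((11 - 1*18) - (s(4, -1) - 1*(-4)))*29 = ((11 - 1*18) - (-1 - 1*(-4)))*29 = ((11 - 18) - (-1 + 4))*29 = (-7 - 1*3)*29 = (-7 - 3)*29 = -10*29 = -290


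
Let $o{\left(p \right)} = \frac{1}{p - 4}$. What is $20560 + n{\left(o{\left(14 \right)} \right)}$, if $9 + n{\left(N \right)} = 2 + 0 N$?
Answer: $20553$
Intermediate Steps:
$o{\left(p \right)} = \frac{1}{-4 + p}$
$n{\left(N \right)} = -7$ ($n{\left(N \right)} = -9 + \left(2 + 0 N\right) = -9 + \left(2 + 0\right) = -9 + 2 = -7$)
$20560 + n{\left(o{\left(14 \right)} \right)} = 20560 - 7 = 20553$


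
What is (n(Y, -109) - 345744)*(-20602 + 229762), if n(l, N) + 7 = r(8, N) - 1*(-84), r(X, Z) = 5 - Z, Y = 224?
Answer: -72275865480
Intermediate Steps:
n(l, N) = 82 - N (n(l, N) = -7 + ((5 - N) - 1*(-84)) = -7 + ((5 - N) + 84) = -7 + (89 - N) = 82 - N)
(n(Y, -109) - 345744)*(-20602 + 229762) = ((82 - 1*(-109)) - 345744)*(-20602 + 229762) = ((82 + 109) - 345744)*209160 = (191 - 345744)*209160 = -345553*209160 = -72275865480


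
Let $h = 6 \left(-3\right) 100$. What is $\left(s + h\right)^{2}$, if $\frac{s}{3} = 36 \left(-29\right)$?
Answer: $24324624$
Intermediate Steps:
$s = -3132$ ($s = 3 \cdot 36 \left(-29\right) = 3 \left(-1044\right) = -3132$)
$h = -1800$ ($h = \left(-18\right) 100 = -1800$)
$\left(s + h\right)^{2} = \left(-3132 - 1800\right)^{2} = \left(-4932\right)^{2} = 24324624$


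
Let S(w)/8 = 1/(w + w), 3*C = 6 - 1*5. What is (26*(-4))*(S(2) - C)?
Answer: -520/3 ≈ -173.33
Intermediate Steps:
C = ⅓ (C = (6 - 1*5)/3 = (6 - 5)/3 = (⅓)*1 = ⅓ ≈ 0.33333)
S(w) = 4/w (S(w) = 8/(w + w) = 8/((2*w)) = 8*(1/(2*w)) = 4/w)
(26*(-4))*(S(2) - C) = (26*(-4))*(4/2 - 1*⅓) = -104*(4*(½) - ⅓) = -104*(2 - ⅓) = -104*5/3 = -520/3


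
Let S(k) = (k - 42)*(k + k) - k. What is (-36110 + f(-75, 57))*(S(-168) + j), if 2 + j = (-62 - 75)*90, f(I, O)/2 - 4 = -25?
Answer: -2111132192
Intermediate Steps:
f(I, O) = -42 (f(I, O) = 8 + 2*(-25) = 8 - 50 = -42)
S(k) = -k + 2*k*(-42 + k) (S(k) = (-42 + k)*(2*k) - k = 2*k*(-42 + k) - k = -k + 2*k*(-42 + k))
j = -12332 (j = -2 + (-62 - 75)*90 = -2 - 137*90 = -2 - 12330 = -12332)
(-36110 + f(-75, 57))*(S(-168) + j) = (-36110 - 42)*(-168*(-85 + 2*(-168)) - 12332) = -36152*(-168*(-85 - 336) - 12332) = -36152*(-168*(-421) - 12332) = -36152*(70728 - 12332) = -36152*58396 = -2111132192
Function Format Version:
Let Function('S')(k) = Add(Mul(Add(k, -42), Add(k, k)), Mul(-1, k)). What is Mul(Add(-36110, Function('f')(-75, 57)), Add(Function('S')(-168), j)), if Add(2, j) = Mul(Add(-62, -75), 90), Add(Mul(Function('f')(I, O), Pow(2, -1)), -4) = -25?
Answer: -2111132192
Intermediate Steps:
Function('f')(I, O) = -42 (Function('f')(I, O) = Add(8, Mul(2, -25)) = Add(8, -50) = -42)
Function('S')(k) = Add(Mul(-1, k), Mul(2, k, Add(-42, k))) (Function('S')(k) = Add(Mul(Add(-42, k), Mul(2, k)), Mul(-1, k)) = Add(Mul(2, k, Add(-42, k)), Mul(-1, k)) = Add(Mul(-1, k), Mul(2, k, Add(-42, k))))
j = -12332 (j = Add(-2, Mul(Add(-62, -75), 90)) = Add(-2, Mul(-137, 90)) = Add(-2, -12330) = -12332)
Mul(Add(-36110, Function('f')(-75, 57)), Add(Function('S')(-168), j)) = Mul(Add(-36110, -42), Add(Mul(-168, Add(-85, Mul(2, -168))), -12332)) = Mul(-36152, Add(Mul(-168, Add(-85, -336)), -12332)) = Mul(-36152, Add(Mul(-168, -421), -12332)) = Mul(-36152, Add(70728, -12332)) = Mul(-36152, 58396) = -2111132192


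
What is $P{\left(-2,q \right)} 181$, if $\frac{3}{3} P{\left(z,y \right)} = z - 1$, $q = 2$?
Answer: $-543$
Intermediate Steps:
$P{\left(z,y \right)} = -1 + z$ ($P{\left(z,y \right)} = z - 1 = -1 + z$)
$P{\left(-2,q \right)} 181 = \left(-1 - 2\right) 181 = \left(-3\right) 181 = -543$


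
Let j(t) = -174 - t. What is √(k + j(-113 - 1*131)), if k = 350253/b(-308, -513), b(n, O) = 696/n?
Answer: 7*I*√10636214/58 ≈ 393.61*I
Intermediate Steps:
k = -8989827/58 (k = 350253/((696/(-308))) = 350253/((696*(-1/308))) = 350253/(-174/77) = 350253*(-77/174) = -8989827/58 ≈ -1.5500e+5)
√(k + j(-113 - 1*131)) = √(-8989827/58 + (-174 - (-113 - 1*131))) = √(-8989827/58 + (-174 - (-113 - 131))) = √(-8989827/58 + (-174 - 1*(-244))) = √(-8989827/58 + (-174 + 244)) = √(-8989827/58 + 70) = √(-8985767/58) = 7*I*√10636214/58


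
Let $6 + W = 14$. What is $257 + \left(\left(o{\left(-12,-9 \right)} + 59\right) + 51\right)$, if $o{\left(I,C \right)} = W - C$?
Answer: $384$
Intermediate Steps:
$W = 8$ ($W = -6 + 14 = 8$)
$o{\left(I,C \right)} = 8 - C$
$257 + \left(\left(o{\left(-12,-9 \right)} + 59\right) + 51\right) = 257 + \left(\left(\left(8 - -9\right) + 59\right) + 51\right) = 257 + \left(\left(\left(8 + 9\right) + 59\right) + 51\right) = 257 + \left(\left(17 + 59\right) + 51\right) = 257 + \left(76 + 51\right) = 257 + 127 = 384$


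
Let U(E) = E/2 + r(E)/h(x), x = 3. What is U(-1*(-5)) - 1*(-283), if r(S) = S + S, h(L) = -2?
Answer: 561/2 ≈ 280.50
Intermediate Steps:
r(S) = 2*S
U(E) = -E/2 (U(E) = E/2 + (2*E)/(-2) = E*(½) + (2*E)*(-½) = E/2 - E = -E/2)
U(-1*(-5)) - 1*(-283) = -(-1)*(-5)/2 - 1*(-283) = -½*5 + 283 = -5/2 + 283 = 561/2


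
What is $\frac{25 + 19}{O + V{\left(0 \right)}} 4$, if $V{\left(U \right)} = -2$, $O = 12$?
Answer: $\frac{88}{5} \approx 17.6$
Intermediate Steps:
$\frac{25 + 19}{O + V{\left(0 \right)}} 4 = \frac{25 + 19}{12 - 2} \cdot 4 = \frac{44}{10} \cdot 4 = 44 \cdot \frac{1}{10} \cdot 4 = \frac{22}{5} \cdot 4 = \frac{88}{5}$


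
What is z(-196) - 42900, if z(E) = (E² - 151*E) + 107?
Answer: 25219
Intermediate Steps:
z(E) = 107 + E² - 151*E
z(-196) - 42900 = (107 + (-196)² - 151*(-196)) - 42900 = (107 + 38416 + 29596) - 42900 = 68119 - 42900 = 25219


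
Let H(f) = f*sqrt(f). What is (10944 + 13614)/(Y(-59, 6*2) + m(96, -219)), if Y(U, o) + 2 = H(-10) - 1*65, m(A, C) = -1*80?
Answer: -3610026/22609 + 245580*I*sqrt(10)/22609 ≈ -159.67 + 34.349*I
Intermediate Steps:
m(A, C) = -80
H(f) = f**(3/2)
Y(U, o) = -67 - 10*I*sqrt(10) (Y(U, o) = -2 + ((-10)**(3/2) - 1*65) = -2 + (-10*I*sqrt(10) - 65) = -2 + (-65 - 10*I*sqrt(10)) = -67 - 10*I*sqrt(10))
(10944 + 13614)/(Y(-59, 6*2) + m(96, -219)) = (10944 + 13614)/((-67 - 10*I*sqrt(10)) - 80) = 24558/(-147 - 10*I*sqrt(10))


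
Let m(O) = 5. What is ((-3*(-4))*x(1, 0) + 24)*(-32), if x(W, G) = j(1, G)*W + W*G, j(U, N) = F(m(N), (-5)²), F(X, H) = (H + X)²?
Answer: -346368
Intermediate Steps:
j(U, N) = 900 (j(U, N) = ((-5)² + 5)² = (25 + 5)² = 30² = 900)
x(W, G) = 900*W + G*W (x(W, G) = 900*W + W*G = 900*W + G*W)
((-3*(-4))*x(1, 0) + 24)*(-32) = ((-3*(-4))*(1*(900 + 0)) + 24)*(-32) = (12*(1*900) + 24)*(-32) = (12*900 + 24)*(-32) = (10800 + 24)*(-32) = 10824*(-32) = -346368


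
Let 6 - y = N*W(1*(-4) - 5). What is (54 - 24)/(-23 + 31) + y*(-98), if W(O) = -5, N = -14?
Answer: 25103/4 ≈ 6275.8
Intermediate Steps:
y = -64 (y = 6 - (-14)*(-5) = 6 - 1*70 = 6 - 70 = -64)
(54 - 24)/(-23 + 31) + y*(-98) = (54 - 24)/(-23 + 31) - 64*(-98) = 30/8 + 6272 = 30*(1/8) + 6272 = 15/4 + 6272 = 25103/4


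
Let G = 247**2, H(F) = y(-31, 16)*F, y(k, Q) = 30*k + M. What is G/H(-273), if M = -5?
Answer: 4693/19635 ≈ 0.23901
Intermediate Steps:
y(k, Q) = -5 + 30*k (y(k, Q) = 30*k - 5 = -5 + 30*k)
H(F) = -935*F (H(F) = (-5 + 30*(-31))*F = (-5 - 930)*F = -935*F)
G = 61009
G/H(-273) = 61009/((-935*(-273))) = 61009/255255 = 61009*(1/255255) = 4693/19635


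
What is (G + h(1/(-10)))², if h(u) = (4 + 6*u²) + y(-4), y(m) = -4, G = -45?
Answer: 5049009/2500 ≈ 2019.6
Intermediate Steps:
h(u) = 6*u² (h(u) = (4 + 6*u²) - 4 = 6*u²)
(G + h(1/(-10)))² = (-45 + 6*(1/(-10))²)² = (-45 + 6*(-⅒)²)² = (-45 + 6*(1/100))² = (-45 + 3/50)² = (-2247/50)² = 5049009/2500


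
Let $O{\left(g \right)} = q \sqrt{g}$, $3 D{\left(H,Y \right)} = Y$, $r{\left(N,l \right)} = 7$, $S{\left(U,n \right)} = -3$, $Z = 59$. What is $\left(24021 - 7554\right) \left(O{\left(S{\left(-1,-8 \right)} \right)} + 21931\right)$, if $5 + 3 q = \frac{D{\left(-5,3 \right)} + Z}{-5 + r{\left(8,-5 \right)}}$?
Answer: $361137777 + 137225 i \sqrt{3} \approx 3.6114 \cdot 10^{8} + 2.3768 \cdot 10^{5} i$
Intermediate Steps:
$D{\left(H,Y \right)} = \frac{Y}{3}$
$q = \frac{25}{3}$ ($q = - \frac{5}{3} + \frac{\left(\frac{1}{3} \cdot 3 + 59\right) \frac{1}{-5 + 7}}{3} = - \frac{5}{3} + \frac{\left(1 + 59\right) \frac{1}{2}}{3} = - \frac{5}{3} + \frac{60 \cdot \frac{1}{2}}{3} = - \frac{5}{3} + \frac{1}{3} \cdot 30 = - \frac{5}{3} + 10 = \frac{25}{3} \approx 8.3333$)
$O{\left(g \right)} = \frac{25 \sqrt{g}}{3}$
$\left(24021 - 7554\right) \left(O{\left(S{\left(-1,-8 \right)} \right)} + 21931\right) = \left(24021 - 7554\right) \left(\frac{25 \sqrt{-3}}{3} + 21931\right) = 16467 \left(\frac{25 i \sqrt{3}}{3} + 21931\right) = 16467 \left(21931 + \frac{25 i \sqrt{3}}{3}\right) = 361137777 + 137225 i \sqrt{3}$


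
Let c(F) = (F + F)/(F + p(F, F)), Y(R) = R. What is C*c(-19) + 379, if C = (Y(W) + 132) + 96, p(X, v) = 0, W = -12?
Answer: 811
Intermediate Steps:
c(F) = 2 (c(F) = (F + F)/(F + 0) = (2*F)/F = 2)
C = 216 (C = (-12 + 132) + 96 = 120 + 96 = 216)
C*c(-19) + 379 = 216*2 + 379 = 432 + 379 = 811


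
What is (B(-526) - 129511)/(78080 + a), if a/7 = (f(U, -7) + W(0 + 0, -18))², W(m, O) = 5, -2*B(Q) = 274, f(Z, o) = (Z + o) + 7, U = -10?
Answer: -1168/705 ≈ -1.6567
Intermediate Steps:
f(Z, o) = 7 + Z + o
B(Q) = -137 (B(Q) = -½*274 = -137)
a = 175 (a = 7*((7 - 10 - 7) + 5)² = 7*(-10 + 5)² = 7*(-5)² = 7*25 = 175)
(B(-526) - 129511)/(78080 + a) = (-137 - 129511)/(78080 + 175) = -129648/78255 = -129648*1/78255 = -1168/705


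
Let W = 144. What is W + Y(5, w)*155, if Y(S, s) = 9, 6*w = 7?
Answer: 1539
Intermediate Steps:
w = 7/6 (w = (⅙)*7 = 7/6 ≈ 1.1667)
W + Y(5, w)*155 = 144 + 9*155 = 144 + 1395 = 1539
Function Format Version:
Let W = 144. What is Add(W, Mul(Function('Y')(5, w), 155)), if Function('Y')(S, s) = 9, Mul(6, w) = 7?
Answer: 1539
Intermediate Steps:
w = Rational(7, 6) (w = Mul(Rational(1, 6), 7) = Rational(7, 6) ≈ 1.1667)
Add(W, Mul(Function('Y')(5, w), 155)) = Add(144, Mul(9, 155)) = Add(144, 1395) = 1539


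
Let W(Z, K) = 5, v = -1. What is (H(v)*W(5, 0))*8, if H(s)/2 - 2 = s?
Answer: 80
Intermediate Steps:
H(s) = 4 + 2*s
(H(v)*W(5, 0))*8 = ((4 + 2*(-1))*5)*8 = ((4 - 2)*5)*8 = (2*5)*8 = 10*8 = 80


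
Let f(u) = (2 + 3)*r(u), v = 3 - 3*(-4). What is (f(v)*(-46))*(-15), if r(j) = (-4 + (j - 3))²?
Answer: 220800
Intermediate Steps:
r(j) = (-7 + j)² (r(j) = (-4 + (-3 + j))² = (-7 + j)²)
v = 15 (v = 3 + 12 = 15)
f(u) = 5*(-7 + u)² (f(u) = (2 + 3)*(-7 + u)² = 5*(-7 + u)²)
(f(v)*(-46))*(-15) = ((5*(-7 + 15)²)*(-46))*(-15) = ((5*8²)*(-46))*(-15) = ((5*64)*(-46))*(-15) = (320*(-46))*(-15) = -14720*(-15) = 220800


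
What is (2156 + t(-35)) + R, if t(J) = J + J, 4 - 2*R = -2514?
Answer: 3345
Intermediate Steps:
R = 1259 (R = 2 - 1/2*(-2514) = 2 + 1257 = 1259)
t(J) = 2*J
(2156 + t(-35)) + R = (2156 + 2*(-35)) + 1259 = (2156 - 70) + 1259 = 2086 + 1259 = 3345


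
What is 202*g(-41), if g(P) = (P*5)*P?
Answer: 1697810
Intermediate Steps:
g(P) = 5*P² (g(P) = (5*P)*P = 5*P²)
202*g(-41) = 202*(5*(-41)²) = 202*(5*1681) = 202*8405 = 1697810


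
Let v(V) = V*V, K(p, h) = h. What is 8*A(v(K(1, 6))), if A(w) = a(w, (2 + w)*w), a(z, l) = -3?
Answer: -24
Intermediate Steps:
v(V) = V²
A(w) = -3
8*A(v(K(1, 6))) = 8*(-3) = -24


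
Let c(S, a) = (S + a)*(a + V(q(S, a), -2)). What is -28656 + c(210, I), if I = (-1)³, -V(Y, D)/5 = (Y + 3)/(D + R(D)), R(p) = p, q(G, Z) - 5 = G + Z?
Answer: 111305/4 ≈ 27826.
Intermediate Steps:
q(G, Z) = 5 + G + Z (q(G, Z) = 5 + (G + Z) = 5 + G + Z)
V(Y, D) = -5*(3 + Y)/(2*D) (V(Y, D) = -5*(Y + 3)/(D + D) = -5*(3 + Y)/(2*D))
I = -1
c(S, a) = (S + a)*(10 + 5*S/4 + 9*a/4) (c(S, a) = (S + a)*(a + (5/2)*(-3 - (5 + S + a))/(-2)) = (S + a)*(a + (5/2)*(-½)*(-3 + (-5 - S - a))) = (S + a)*(a + (5/2)*(-½)*(-8 - S - a)) = (S + a)*(a + (10 + 5*S/4 + 5*a/4)) = (S + a)*(10 + 5*S/4 + 9*a/4))
-28656 + c(210, I) = -28656 + (10*210 + 10*(-1) + (5/4)*210² + (9/4)*(-1)² + (7/2)*210*(-1)) = -28656 + (2100 - 10 + (5/4)*44100 + (9/4)*1 - 735) = -28656 + (2100 - 10 + 55125 + 9/4 - 735) = -28656 + 225929/4 = 111305/4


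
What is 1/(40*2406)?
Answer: 1/96240 ≈ 1.0391e-5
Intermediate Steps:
1/(40*2406) = 1/96240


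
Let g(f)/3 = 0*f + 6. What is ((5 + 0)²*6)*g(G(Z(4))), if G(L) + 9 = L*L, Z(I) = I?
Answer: 2700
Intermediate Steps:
G(L) = -9 + L² (G(L) = -9 + L*L = -9 + L²)
g(f) = 18 (g(f) = 3*(0*f + 6) = 3*(0 + 6) = 3*6 = 18)
((5 + 0)²*6)*g(G(Z(4))) = ((5 + 0)²*6)*18 = (5²*6)*18 = (25*6)*18 = 150*18 = 2700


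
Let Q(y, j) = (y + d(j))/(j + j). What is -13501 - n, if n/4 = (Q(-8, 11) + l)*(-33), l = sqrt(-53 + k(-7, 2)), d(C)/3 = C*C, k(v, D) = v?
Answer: -11371 + 264*I*sqrt(15) ≈ -11371.0 + 1022.5*I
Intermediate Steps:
d(C) = 3*C**2 (d(C) = 3*(C*C) = 3*C**2)
Q(y, j) = (y + 3*j**2)/(2*j) (Q(y, j) = (y + 3*j**2)/(j + j) = (y + 3*j**2)/((2*j)) = (y + 3*j**2)*(1/(2*j)) = (y + 3*j**2)/(2*j))
l = 2*I*sqrt(15) (l = sqrt(-53 - 7) = sqrt(-60) = 2*I*sqrt(15) ≈ 7.746*I)
n = -2130 - 264*I*sqrt(15) (n = 4*(((1/2)*(-8 + 3*11**2)/11 + 2*I*sqrt(15))*(-33)) = 4*(((1/2)*(1/11)*(-8 + 3*121) + 2*I*sqrt(15))*(-33)) = 4*(((1/2)*(1/11)*(-8 + 363) + 2*I*sqrt(15))*(-33)) = 4*(((1/2)*(1/11)*355 + 2*I*sqrt(15))*(-33)) = 4*((355/22 + 2*I*sqrt(15))*(-33)) = 4*(-1065/2 - 66*I*sqrt(15)) = -2130 - 264*I*sqrt(15) ≈ -2130.0 - 1022.5*I)
-13501 - n = -13501 - (-2130 - 264*I*sqrt(15)) = -13501 + (2130 + 264*I*sqrt(15)) = -11371 + 264*I*sqrt(15)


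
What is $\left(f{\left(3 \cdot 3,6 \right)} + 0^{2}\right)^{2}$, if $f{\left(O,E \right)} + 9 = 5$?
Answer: $16$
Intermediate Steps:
$f{\left(O,E \right)} = -4$ ($f{\left(O,E \right)} = -9 + 5 = -4$)
$\left(f{\left(3 \cdot 3,6 \right)} + 0^{2}\right)^{2} = \left(-4 + 0^{2}\right)^{2} = \left(-4 + 0\right)^{2} = \left(-4\right)^{2} = 16$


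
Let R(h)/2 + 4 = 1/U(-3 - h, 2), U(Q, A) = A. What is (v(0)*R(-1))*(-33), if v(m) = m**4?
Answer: 0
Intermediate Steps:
R(h) = -7 (R(h) = -8 + 2/2 = -8 + 2*(1/2) = -8 + 1 = -7)
(v(0)*R(-1))*(-33) = (0**4*(-7))*(-33) = (0*(-7))*(-33) = 0*(-33) = 0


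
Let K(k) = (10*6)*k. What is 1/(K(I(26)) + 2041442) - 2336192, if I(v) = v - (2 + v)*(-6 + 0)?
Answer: -4796393743743/2053082 ≈ -2.3362e+6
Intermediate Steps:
I(v) = 12 + 7*v (I(v) = v - (2 + v)*(-6) = v - (-12 - 6*v) = v + (12 + 6*v) = 12 + 7*v)
K(k) = 60*k
1/(K(I(26)) + 2041442) - 2336192 = 1/(60*(12 + 7*26) + 2041442) - 2336192 = 1/(60*(12 + 182) + 2041442) - 2336192 = 1/(60*194 + 2041442) - 2336192 = 1/(11640 + 2041442) - 2336192 = 1/2053082 - 2336192 = -4796393743743/2053082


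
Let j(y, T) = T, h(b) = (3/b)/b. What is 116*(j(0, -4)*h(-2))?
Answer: -348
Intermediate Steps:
h(b) = 3/b**2
116*(j(0, -4)*h(-2)) = 116*(-12/(-2)**2) = 116*(-12/4) = 116*(-4*3/4) = 116*(-3) = -348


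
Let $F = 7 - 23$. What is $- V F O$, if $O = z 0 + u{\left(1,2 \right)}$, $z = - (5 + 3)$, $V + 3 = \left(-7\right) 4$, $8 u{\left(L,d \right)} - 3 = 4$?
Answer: $-434$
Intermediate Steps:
$u{\left(L,d \right)} = \frac{7}{8}$ ($u{\left(L,d \right)} = \frac{3}{8} + \frac{1}{8} \cdot 4 = \frac{3}{8} + \frac{1}{2} = \frac{7}{8}$)
$V = -31$ ($V = -3 - 28 = -31$)
$z = -8$ ($z = \left(-1\right) 8 = -8$)
$O = \frac{7}{8}$ ($O = \left(-8\right) 0 + \frac{7}{8} = 0 + \frac{7}{8} = \frac{7}{8} \approx 0.875$)
$F = -16$
$- V F O = \left(-1\right) \left(-31\right) \left(-16\right) \frac{7}{8} = 31 \left(-16\right) \frac{7}{8} = \left(-496\right) \frac{7}{8} = -434$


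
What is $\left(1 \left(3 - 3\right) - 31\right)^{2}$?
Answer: $961$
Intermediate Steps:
$\left(1 \left(3 - 3\right) - 31\right)^{2} = \left(1 \cdot 0 - 31\right)^{2} = \left(0 - 31\right)^{2} = \left(-31\right)^{2} = 961$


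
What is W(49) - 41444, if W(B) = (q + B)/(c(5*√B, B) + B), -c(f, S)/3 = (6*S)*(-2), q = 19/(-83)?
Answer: -6236447628/150479 ≈ -41444.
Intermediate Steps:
q = -19/83 (q = 19*(-1/83) = -19/83 ≈ -0.22892)
c(f, S) = 36*S (c(f, S) = -3*6*S*(-2) = -(-36)*S = 36*S)
W(B) = (-19/83 + B)/(37*B) (W(B) = (-19/83 + B)/(36*B + B) = (-19/83 + B)/((37*B)) = (-19/83 + B)*(1/(37*B)) = (-19/83 + B)/(37*B))
W(49) - 41444 = (1/3071)*(-19 + 83*49)/49 - 41444 = (1/3071)*(1/49)*(-19 + 4067) - 41444 = (1/3071)*(1/49)*4048 - 41444 = 4048/150479 - 41444 = -6236447628/150479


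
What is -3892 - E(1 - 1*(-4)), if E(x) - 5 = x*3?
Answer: -3912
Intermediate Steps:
E(x) = 5 + 3*x (E(x) = 5 + x*3 = 5 + 3*x)
-3892 - E(1 - 1*(-4)) = -3892 - (5 + 3*(1 - 1*(-4))) = -3892 - (5 + 3*(1 + 4)) = -3892 - (5 + 3*5) = -3892 - (5 + 15) = -3892 - 1*20 = -3892 - 20 = -3912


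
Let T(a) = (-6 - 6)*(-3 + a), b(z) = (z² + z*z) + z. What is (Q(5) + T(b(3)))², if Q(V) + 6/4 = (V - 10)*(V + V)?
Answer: 286225/4 ≈ 71556.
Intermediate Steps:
Q(V) = -3/2 + 2*V*(-10 + V) (Q(V) = -3/2 + (V - 10)*(V + V) = -3/2 + (-10 + V)*(2*V) = -3/2 + 2*V*(-10 + V))
b(z) = z + 2*z² (b(z) = (z² + z²) + z = 2*z² + z = z + 2*z²)
T(a) = 36 - 12*a (T(a) = -12*(-3 + a) = 36 - 12*a)
(Q(5) + T(b(3)))² = ((-3/2 - 20*5 + 2*5²) + (36 - 36*(1 + 2*3)))² = ((-3/2 - 100 + 2*25) + (36 - 36*(1 + 6)))² = ((-3/2 - 100 + 50) + (36 - 36*7))² = (-103/2 + (36 - 12*21))² = (-103/2 + (36 - 252))² = (-103/2 - 216)² = (-535/2)² = 286225/4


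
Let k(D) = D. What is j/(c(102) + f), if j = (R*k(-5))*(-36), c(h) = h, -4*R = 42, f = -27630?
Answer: 315/4588 ≈ 0.068657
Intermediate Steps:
R = -21/2 (R = -1/4*42 = -21/2 ≈ -10.500)
j = -1890 (j = -21/2*(-5)*(-36) = (105/2)*(-36) = -1890)
j/(c(102) + f) = -1890/(102 - 27630) = -1890/(-27528) = -1890*(-1/27528) = 315/4588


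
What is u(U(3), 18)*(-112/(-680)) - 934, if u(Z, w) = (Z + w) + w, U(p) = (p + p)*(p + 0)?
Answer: -78634/85 ≈ -925.11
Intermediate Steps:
U(p) = 2*p**2 (U(p) = (2*p)*p = 2*p**2)
u(Z, w) = Z + 2*w
u(U(3), 18)*(-112/(-680)) - 934 = (2*3**2 + 2*18)*(-112/(-680)) - 934 = (2*9 + 36)*(-112*(-1/680)) - 934 = (18 + 36)*(14/85) - 934 = 54*(14/85) - 934 = 756/85 - 934 = -78634/85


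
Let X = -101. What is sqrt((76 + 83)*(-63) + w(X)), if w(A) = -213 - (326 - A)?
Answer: I*sqrt(10657) ≈ 103.23*I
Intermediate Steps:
w(A) = -539 + A (w(A) = -213 + (-326 + A) = -539 + A)
sqrt((76 + 83)*(-63) + w(X)) = sqrt((76 + 83)*(-63) + (-539 - 101)) = sqrt(159*(-63) - 640) = sqrt(-10017 - 640) = sqrt(-10657) = I*sqrt(10657)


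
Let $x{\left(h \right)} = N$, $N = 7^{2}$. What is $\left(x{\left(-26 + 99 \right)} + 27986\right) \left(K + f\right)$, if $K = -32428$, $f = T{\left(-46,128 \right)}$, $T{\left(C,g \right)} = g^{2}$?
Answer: $-449793540$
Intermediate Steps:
$f = 16384$ ($f = 128^{2} = 16384$)
$N = 49$
$x{\left(h \right)} = 49$
$\left(x{\left(-26 + 99 \right)} + 27986\right) \left(K + f\right) = \left(49 + 27986\right) \left(-32428 + 16384\right) = 28035 \left(-16044\right) = -449793540$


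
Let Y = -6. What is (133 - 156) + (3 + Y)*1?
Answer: -26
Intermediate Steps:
(133 - 156) + (3 + Y)*1 = (133 - 156) + (3 - 6)*1 = -23 - 3*1 = -23 - 3 = -26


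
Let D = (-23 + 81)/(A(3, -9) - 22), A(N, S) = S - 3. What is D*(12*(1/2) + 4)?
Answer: -290/17 ≈ -17.059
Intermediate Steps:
A(N, S) = -3 + S
D = -29/17 (D = (-23 + 81)/((-3 - 9) - 22) = 58/(-12 - 22) = 58/(-34) = 58*(-1/34) = -29/17 ≈ -1.7059)
D*(12*(1/2) + 4) = -29*(12*(1/2) + 4)/17 = -29*(12*(1*(½)) + 4)/17 = -29*(12*(½) + 4)/17 = -29*(6 + 4)/17 = -29/17*10 = -290/17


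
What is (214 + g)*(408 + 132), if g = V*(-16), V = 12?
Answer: 11880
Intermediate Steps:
g = -192 (g = 12*(-16) = -192)
(214 + g)*(408 + 132) = (214 - 192)*(408 + 132) = 22*540 = 11880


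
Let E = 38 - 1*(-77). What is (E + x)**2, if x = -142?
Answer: 729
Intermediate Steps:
E = 115 (E = 38 + 77 = 115)
(E + x)**2 = (115 - 142)**2 = (-27)**2 = 729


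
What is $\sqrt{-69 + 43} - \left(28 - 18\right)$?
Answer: $-10 + i \sqrt{26} \approx -10.0 + 5.099 i$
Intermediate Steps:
$\sqrt{-69 + 43} - \left(28 - 18\right) = \sqrt{-26} - \left(28 - 18\right) = i \sqrt{26} - 10 = -10 + i \sqrt{26}$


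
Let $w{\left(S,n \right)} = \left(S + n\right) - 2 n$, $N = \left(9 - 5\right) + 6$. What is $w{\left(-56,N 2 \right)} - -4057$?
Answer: $3981$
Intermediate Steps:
$N = 10$ ($N = 4 + 6 = 10$)
$w{\left(S,n \right)} = S - n$
$w{\left(-56,N 2 \right)} - -4057 = \left(-56 - 10 \cdot 2\right) - -4057 = \left(-56 - 20\right) + 4057 = -76 + 4057 = 3981$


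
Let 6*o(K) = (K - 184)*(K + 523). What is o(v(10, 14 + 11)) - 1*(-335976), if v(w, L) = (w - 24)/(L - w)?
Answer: 215922203/675 ≈ 3.1988e+5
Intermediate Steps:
v(w, L) = (-24 + w)/(L - w)
o(K) = (-184 + K)*(523 + K)/6 (o(K) = ((K - 184)*(K + 523))/6 = ((-184 + K)*(523 + K))/6 = (-184 + K)*(523 + K)/6)
o(v(10, 14 + 11)) - 1*(-335976) = (-48116/3 + ((-24 + 10)/((14 + 11) - 1*10))²/6 + 113*((-24 + 10)/((14 + 11) - 1*10))/2) - 1*(-335976) = (-48116/3 + (-14/(25 - 10))²/6 + 113*(-14/(25 - 10))/2) + 335976 = (-48116/3 + (-14/15)²/6 + 113*(-14/15)/2) + 335976 = (-48116/3 + ((1/15)*(-14))²/6 + 113*((1/15)*(-14))/2) + 335976 = (-48116/3 + (-14/15)²/6 + (113/2)*(-14/15)) + 335976 = (-48116/3 + (⅙)*(196/225) - 791/15) + 335976 = (-48116/3 + 98/675 - 791/15) + 335976 = -10861597/675 + 335976 = 215922203/675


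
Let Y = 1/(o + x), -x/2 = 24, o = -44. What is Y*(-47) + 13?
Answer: 1243/92 ≈ 13.511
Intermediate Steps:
x = -48 (x = -2*24 = -48)
Y = -1/92 (Y = 1/(-44 - 48) = 1/(-92) = -1/92 ≈ -0.010870)
Y*(-47) + 13 = -1/92*(-47) + 13 = 47/92 + 13 = 1243/92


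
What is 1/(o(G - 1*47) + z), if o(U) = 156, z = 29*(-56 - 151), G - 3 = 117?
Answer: -1/5847 ≈ -0.00017103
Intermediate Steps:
G = 120 (G = 3 + 117 = 120)
z = -6003 (z = 29*(-207) = -6003)
1/(o(G - 1*47) + z) = 1/(156 - 6003) = 1/(-5847) = -1/5847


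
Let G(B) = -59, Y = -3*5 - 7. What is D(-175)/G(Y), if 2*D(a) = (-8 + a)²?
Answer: -33489/118 ≈ -283.81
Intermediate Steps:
Y = -22 (Y = -15 - 7 = -22)
D(a) = (-8 + a)²/2
D(-175)/G(Y) = ((-8 - 175)²/2)/(-59) = ((½)*(-183)²)*(-1/59) = ((½)*33489)*(-1/59) = (33489/2)*(-1/59) = -33489/118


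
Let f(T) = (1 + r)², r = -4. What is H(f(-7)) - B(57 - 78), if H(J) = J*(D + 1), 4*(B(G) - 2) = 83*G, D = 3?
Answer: 1879/4 ≈ 469.75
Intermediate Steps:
B(G) = 2 + 83*G/4 (B(G) = 2 + (83*G)/4 = 2 + 83*G/4)
f(T) = 9 (f(T) = (1 - 4)² = (-3)² = 9)
H(J) = 4*J (H(J) = J*(3 + 1) = J*4 = 4*J)
H(f(-7)) - B(57 - 78) = 4*9 - (2 + 83*(57 - 78)/4) = 36 - (2 + (83/4)*(-21)) = 36 - (2 - 1743/4) = 36 - 1*(-1735/4) = 36 + 1735/4 = 1879/4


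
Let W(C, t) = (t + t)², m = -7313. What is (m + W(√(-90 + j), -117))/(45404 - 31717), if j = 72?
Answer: 47443/13687 ≈ 3.4663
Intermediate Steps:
W(C, t) = 4*t² (W(C, t) = (2*t)² = 4*t²)
(m + W(√(-90 + j), -117))/(45404 - 31717) = (-7313 + 4*(-117)²)/(45404 - 31717) = (-7313 + 4*13689)/13687 = (-7313 + 54756)*(1/13687) = 47443*(1/13687) = 47443/13687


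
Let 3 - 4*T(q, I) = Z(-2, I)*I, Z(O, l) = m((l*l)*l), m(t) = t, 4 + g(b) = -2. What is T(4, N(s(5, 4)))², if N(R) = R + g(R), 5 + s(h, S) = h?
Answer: 1671849/16 ≈ 1.0449e+5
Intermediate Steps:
g(b) = -6 (g(b) = -4 - 2 = -6)
Z(O, l) = l³ (Z(O, l) = (l*l)*l = l²*l = l³)
s(h, S) = -5 + h
N(R) = -6 + R (N(R) = R - 6 = -6 + R)
T(q, I) = ¾ - I⁴/4 (T(q, I) = ¾ - I³*I/4 = ¾ - I⁴/4)
T(4, N(s(5, 4)))² = (¾ - (-6 + (-5 + 5))⁴/4)² = (¾ - (-6 + 0)⁴/4)² = (¾ - ¼*(-6)⁴)² = (¾ - ¼*1296)² = (¾ - 324)² = (-1293/4)² = 1671849/16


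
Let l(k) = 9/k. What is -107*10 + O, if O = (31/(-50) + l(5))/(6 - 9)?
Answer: -160559/150 ≈ -1070.4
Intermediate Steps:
O = -59/150 (O = (31/(-50) + 9/5)/(6 - 9) = (31*(-1/50) + 9*(1/5))/(-3) = (-31/50 + 9/5)*(-1/3) = (59/50)*(-1/3) = -59/150 ≈ -0.39333)
-107*10 + O = -107*10 - 59/150 = -1070 - 59/150 = -160559/150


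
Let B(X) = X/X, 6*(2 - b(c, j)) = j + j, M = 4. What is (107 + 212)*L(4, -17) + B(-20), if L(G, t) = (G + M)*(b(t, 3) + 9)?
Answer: 25521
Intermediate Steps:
b(c, j) = 2 - j/3 (b(c, j) = 2 - (j + j)/6 = 2 - j/3)
B(X) = 1
L(G, t) = 40 + 10*G (L(G, t) = (G + 4)*((2 - ⅓*3) + 9) = (4 + G)*((2 - 1) + 9) = (4 + G)*(1 + 9) = (4 + G)*10 = 40 + 10*G)
(107 + 212)*L(4, -17) + B(-20) = (107 + 212)*(40 + 10*4) + 1 = 319*(40 + 40) + 1 = 319*80 + 1 = 25520 + 1 = 25521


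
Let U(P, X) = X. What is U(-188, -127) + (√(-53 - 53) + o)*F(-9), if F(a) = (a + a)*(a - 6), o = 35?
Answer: 9323 + 270*I*√106 ≈ 9323.0 + 2779.8*I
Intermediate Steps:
F(a) = 2*a*(-6 + a) (F(a) = (2*a)*(-6 + a) = 2*a*(-6 + a))
U(-188, -127) + (√(-53 - 53) + o)*F(-9) = -127 + (√(-53 - 53) + 35)*(2*(-9)*(-6 - 9)) = -127 + (√(-106) + 35)*(2*(-9)*(-15)) = -127 + (I*√106 + 35)*270 = -127 + (35 + I*√106)*270 = -127 + (9450 + 270*I*√106) = 9323 + 270*I*√106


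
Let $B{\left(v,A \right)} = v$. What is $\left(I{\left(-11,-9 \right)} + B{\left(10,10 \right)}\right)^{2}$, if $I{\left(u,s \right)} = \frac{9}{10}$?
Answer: $\frac{11881}{100} \approx 118.81$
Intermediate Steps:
$I{\left(u,s \right)} = \frac{9}{10}$ ($I{\left(u,s \right)} = 9 \cdot \frac{1}{10} = \frac{9}{10}$)
$\left(I{\left(-11,-9 \right)} + B{\left(10,10 \right)}\right)^{2} = \left(\frac{9}{10} + 10\right)^{2} = \left(\frac{109}{10}\right)^{2} = \frac{11881}{100}$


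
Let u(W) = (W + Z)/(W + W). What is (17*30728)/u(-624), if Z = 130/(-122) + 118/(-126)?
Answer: 1252674364032/1202863 ≈ 1.0414e+6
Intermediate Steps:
Z = -7694/3843 (Z = 130*(-1/122) + 118*(-1/126) = -65/61 - 59/63 = -7694/3843 ≈ -2.0021)
u(W) = (-7694/3843 + W)/(2*W) (u(W) = (W - 7694/3843)/(W + W) = (-7694/3843 + W)/((2*W)) = (-7694/3843 + W)*(1/(2*W)) = (-7694/3843 + W)/(2*W))
(17*30728)/u(-624) = (17*30728)/(((1/7686)*(-7694 + 3843*(-624))/(-624))) = 522376/(((1/7686)*(-1/624)*(-7694 - 2398032))) = 522376/(((1/7686)*(-1/624)*(-2405726))) = 522376/(1202863/2398032) = 522376*(2398032/1202863) = 1252674364032/1202863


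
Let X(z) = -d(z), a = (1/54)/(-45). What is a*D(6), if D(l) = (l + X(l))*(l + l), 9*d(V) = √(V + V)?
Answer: -4/135 + 4*√3/3645 ≈ -0.027729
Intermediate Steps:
a = -1/2430 (a = (1*(1/54))*(-1/45) = (1/54)*(-1/45) = -1/2430 ≈ -0.00041152)
d(V) = √2*√V/9 (d(V) = √(V + V)/9 = √(2*V)/9 = (√2*√V)/9 = √2*√V/9)
X(z) = -√2*√z/9
D(l) = 2*l*(l - √2*√l/9) (D(l) = (l - √2*√l/9)*(l + l) = (l - √2*√l/9)*(2*l) = 2*l*(l - √2*√l/9))
a*D(6) = -(2*6² - 2*√2*6^(3/2)/9)/2430 = -(2*36 - 2*√2*6*√6/9)/2430 = -(72 - 8*√3/3)/2430 = -4/135 + 4*√3/3645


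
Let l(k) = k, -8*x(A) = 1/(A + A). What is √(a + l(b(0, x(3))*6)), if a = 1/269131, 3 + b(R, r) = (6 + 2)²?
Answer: √26509927498057/269131 ≈ 19.131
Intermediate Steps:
x(A) = -1/(16*A) (x(A) = -1/(8*(A + A)) = -1/(2*A)/8 = -1/(16*A))
b(R, r) = 61 (b(R, r) = -3 + (6 + 2)² = -3 + 8² = -3 + 64 = 61)
a = 1/269131 ≈ 3.7157e-6
√(a + l(b(0, x(3))*6)) = √(1/269131 + 61*6) = √(1/269131 + 366) = √(98501947/269131) = √26509927498057/269131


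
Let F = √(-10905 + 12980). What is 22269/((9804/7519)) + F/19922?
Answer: 55813537/3268 + 5*√83/19922 ≈ 17079.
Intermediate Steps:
F = 5*√83 (F = √2075 = 5*√83 ≈ 45.552)
22269/((9804/7519)) + F/19922 = 22269/((9804/7519)) + (5*√83)/19922 = 22269/((9804*(1/7519))) + (5*√83)*(1/19922) = 22269/(9804/7519) + 5*√83/19922 = 22269*(7519/9804) + 5*√83/19922 = 55813537/3268 + 5*√83/19922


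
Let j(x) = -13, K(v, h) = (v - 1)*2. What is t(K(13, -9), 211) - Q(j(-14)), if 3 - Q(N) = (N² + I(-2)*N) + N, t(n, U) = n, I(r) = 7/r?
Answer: 445/2 ≈ 222.50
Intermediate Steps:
K(v, h) = -2 + 2*v (K(v, h) = (-1 + v)*2 = -2 + 2*v)
Q(N) = 3 - N² + 5*N/2 (Q(N) = 3 - ((N² + (7/(-2))*N) + N) = 3 - ((N² + (7*(-½))*N) + N) = 3 - ((N² - 7*N/2) + N) = 3 - (N² - 5*N/2) = 3 + (-N² + 5*N/2) = 3 - N² + 5*N/2)
t(K(13, -9), 211) - Q(j(-14)) = (-2 + 2*13) - (3 - 1*(-13)² + (5/2)*(-13)) = (-2 + 26) - (3 - 1*169 - 65/2) = 24 - (3 - 169 - 65/2) = 24 - 1*(-397/2) = 24 + 397/2 = 445/2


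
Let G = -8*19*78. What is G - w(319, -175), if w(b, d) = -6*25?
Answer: -11706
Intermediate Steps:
w(b, d) = -150
G = -11856 (G = -152*78 = -11856)
G - w(319, -175) = -11856 - 1*(-150) = -11856 + 150 = -11706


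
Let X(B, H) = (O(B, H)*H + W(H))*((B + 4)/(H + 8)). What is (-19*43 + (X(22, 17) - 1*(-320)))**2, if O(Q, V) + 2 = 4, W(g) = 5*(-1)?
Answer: 136212241/625 ≈ 2.1794e+5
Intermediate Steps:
W(g) = -5
O(Q, V) = 2 (O(Q, V) = -2 + 4 = 2)
X(B, H) = (-5 + 2*H)*(4 + B)/(8 + H) (X(B, H) = (2*H - 5)*((B + 4)/(H + 8)) = (-5 + 2*H)*((4 + B)/(8 + H)) = (-5 + 2*H)*(4 + B)/(8 + H))
(-19*43 + (X(22, 17) - 1*(-320)))**2 = (-19*43 + ((-20 - 5*22 + 8*17 + 2*22*17)/(8 + 17) - 1*(-320)))**2 = (-817 + ((-20 - 110 + 136 + 748)/25 + 320))**2 = (-817 + ((1/25)*754 + 320))**2 = (-817 + (754/25 + 320))**2 = (-817 + 8754/25)**2 = (-11671/25)**2 = 136212241/625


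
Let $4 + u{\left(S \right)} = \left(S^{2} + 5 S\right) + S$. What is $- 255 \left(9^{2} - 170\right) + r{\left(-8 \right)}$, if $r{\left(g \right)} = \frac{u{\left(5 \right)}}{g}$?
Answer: $\frac{181509}{8} \approx 22689.0$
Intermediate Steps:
$u{\left(S \right)} = -4 + S^{2} + 6 S$ ($u{\left(S \right)} = -4 + \left(\left(S^{2} + 5 S\right) + S\right) = -4 + \left(S^{2} + 6 S\right) = -4 + S^{2} + 6 S$)
$r{\left(g \right)} = \frac{51}{g}$ ($r{\left(g \right)} = \frac{-4 + 5^{2} + 6 \cdot 5}{g} = \frac{-4 + 25 + 30}{g} = \frac{51}{g}$)
$- 255 \left(9^{2} - 170\right) + r{\left(-8 \right)} = - 255 \left(9^{2} - 170\right) + \frac{51}{-8} = - 255 \left(81 - 170\right) + 51 \left(- \frac{1}{8}\right) = \left(-255\right) \left(-89\right) - \frac{51}{8} = 22695 - \frac{51}{8} = \frac{181509}{8}$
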